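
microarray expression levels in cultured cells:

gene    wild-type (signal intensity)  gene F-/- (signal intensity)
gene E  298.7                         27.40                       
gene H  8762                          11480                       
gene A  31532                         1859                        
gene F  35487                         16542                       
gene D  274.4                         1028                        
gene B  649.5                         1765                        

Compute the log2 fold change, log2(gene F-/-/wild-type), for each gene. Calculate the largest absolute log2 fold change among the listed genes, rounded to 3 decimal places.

4.084

log2(27.40/298.7) = -3.446  (gene E)
log2(11480/8762) = 0.390  (gene H)
log2(1859/31532) = -4.084  (gene A)
log2(16542/35487) = -1.101  (gene F)
log2(1028/274.4) = 1.905  (gene D)
log2(1765/649.5) = 1.442  (gene B)
The largest magnitude belongs to gene A.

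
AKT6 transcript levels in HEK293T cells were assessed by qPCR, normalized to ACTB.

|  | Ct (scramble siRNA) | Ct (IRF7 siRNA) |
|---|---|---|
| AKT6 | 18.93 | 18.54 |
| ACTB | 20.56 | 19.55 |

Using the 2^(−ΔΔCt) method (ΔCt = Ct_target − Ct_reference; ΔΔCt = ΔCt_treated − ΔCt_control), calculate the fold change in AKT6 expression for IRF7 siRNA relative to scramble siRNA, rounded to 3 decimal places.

ΔCt(scramble siRNA) = 18.930 − 20.560 = -1.630
ΔCt(IRF7 siRNA) = 18.540 − 19.550 = -1.010
ΔΔCt = -1.010 − (-1.630) = 0.620
Fold change = 2^(−0.620) = 0.6507

0.651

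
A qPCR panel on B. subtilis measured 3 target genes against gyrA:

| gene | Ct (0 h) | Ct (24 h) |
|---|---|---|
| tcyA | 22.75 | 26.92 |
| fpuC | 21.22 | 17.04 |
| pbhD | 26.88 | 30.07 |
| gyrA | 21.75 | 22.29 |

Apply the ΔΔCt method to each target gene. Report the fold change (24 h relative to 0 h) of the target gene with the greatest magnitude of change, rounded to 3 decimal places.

tcyA: ΔΔCt = (26.92−22.29) − (22.75−21.75) = 4.63 − 1.00 = 3.63; fold change = 2^-3.63 = 0.081
fpuC: ΔΔCt = (17.04−22.29) − (21.22−21.75) = -5.25 − (-0.53) = -4.72; fold change = 2^4.72 = 26.355
pbhD: ΔΔCt = (30.07−22.29) − (26.88−21.75) = 7.78 − 5.13 = 2.65; fold change = 2^-2.65 = 0.159
fpuC has the largest |ΔΔCt| = 4.72.

26.355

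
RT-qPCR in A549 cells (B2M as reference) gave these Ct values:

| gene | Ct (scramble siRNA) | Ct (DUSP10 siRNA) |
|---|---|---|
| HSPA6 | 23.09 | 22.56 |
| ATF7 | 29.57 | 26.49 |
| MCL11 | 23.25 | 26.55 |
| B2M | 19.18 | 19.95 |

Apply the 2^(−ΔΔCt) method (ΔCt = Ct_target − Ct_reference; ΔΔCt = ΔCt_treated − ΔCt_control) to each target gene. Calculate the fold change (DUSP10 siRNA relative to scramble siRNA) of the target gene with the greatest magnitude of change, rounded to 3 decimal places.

14.420

HSPA6: ΔΔCt = (22.56−19.95) − (23.09−19.18) = 2.61 − 3.91 = -1.30; fold change = 2^1.30 = 2.462
ATF7: ΔΔCt = (26.49−19.95) − (29.57−19.18) = 6.54 − 10.39 = -3.85; fold change = 2^3.85 = 14.420
MCL11: ΔΔCt = (26.55−19.95) − (23.25−19.18) = 6.60 − 4.07 = 2.53; fold change = 2^-2.53 = 0.173
ATF7 has the largest |ΔΔCt| = 3.85.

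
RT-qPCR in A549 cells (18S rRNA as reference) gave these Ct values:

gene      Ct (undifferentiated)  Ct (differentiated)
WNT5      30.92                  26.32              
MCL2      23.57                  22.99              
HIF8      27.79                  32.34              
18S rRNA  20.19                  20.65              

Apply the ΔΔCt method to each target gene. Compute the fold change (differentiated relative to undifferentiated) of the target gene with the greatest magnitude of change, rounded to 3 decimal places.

WNT5: ΔΔCt = (26.32−20.65) − (30.92−20.19) = 5.67 − 10.73 = -5.06; fold change = 2^5.06 = 33.359
MCL2: ΔΔCt = (22.99−20.65) − (23.57−20.19) = 2.34 − 3.38 = -1.04; fold change = 2^1.04 = 2.056
HIF8: ΔΔCt = (32.34−20.65) − (27.79−20.19) = 11.69 − 7.60 = 4.09; fold change = 2^-4.09 = 0.059
WNT5 has the largest |ΔΔCt| = 5.06.

33.359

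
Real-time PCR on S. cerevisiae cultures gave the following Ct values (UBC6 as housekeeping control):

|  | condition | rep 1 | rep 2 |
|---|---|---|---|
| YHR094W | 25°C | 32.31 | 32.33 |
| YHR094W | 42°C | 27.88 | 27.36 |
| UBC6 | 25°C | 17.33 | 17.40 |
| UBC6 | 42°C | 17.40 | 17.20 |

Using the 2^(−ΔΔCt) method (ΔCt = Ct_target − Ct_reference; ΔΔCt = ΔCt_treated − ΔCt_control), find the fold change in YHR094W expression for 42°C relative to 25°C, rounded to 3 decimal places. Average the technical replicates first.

24.847

Mean Ct: YHR094W 25°C 32.320; YHR094W 42°C 27.620; UBC6 25°C 17.365; UBC6 42°C 17.300
ΔCt(25°C) = 32.320 − 17.365 = 14.955
ΔCt(42°C) = 27.620 − 17.300 = 10.320
ΔΔCt = 10.320 − 14.955 = -4.635
Fold change = 2^(−(-4.635)) = 2^4.635 = 24.8470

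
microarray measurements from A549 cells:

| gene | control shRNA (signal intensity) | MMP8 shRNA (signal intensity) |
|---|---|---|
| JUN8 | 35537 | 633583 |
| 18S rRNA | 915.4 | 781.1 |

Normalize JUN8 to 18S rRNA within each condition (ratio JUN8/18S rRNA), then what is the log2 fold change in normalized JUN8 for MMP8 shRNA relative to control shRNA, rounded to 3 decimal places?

JUN8/18S rRNA (control shRNA) = 35537 / 915.4 = 38.821
JUN8/18S rRNA (MMP8 shRNA) = 633583 / 781.1 = 811.14
Fold change = 811.14 / 38.821 = 20.8943
log2(20.8943) = 4.3850

4.385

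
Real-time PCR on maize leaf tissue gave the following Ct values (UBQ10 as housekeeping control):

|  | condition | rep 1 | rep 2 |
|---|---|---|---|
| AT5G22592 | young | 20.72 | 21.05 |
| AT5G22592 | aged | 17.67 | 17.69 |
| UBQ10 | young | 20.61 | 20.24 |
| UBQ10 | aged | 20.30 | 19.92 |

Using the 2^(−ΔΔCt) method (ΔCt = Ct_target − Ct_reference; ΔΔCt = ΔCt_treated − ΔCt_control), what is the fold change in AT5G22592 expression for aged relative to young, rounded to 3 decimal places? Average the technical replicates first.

Mean Ct: AT5G22592 young 20.885; AT5G22592 aged 17.680; UBQ10 young 20.425; UBQ10 aged 20.110
ΔCt(young) = 20.885 − 20.425 = 0.460
ΔCt(aged) = 17.680 − 20.110 = -2.430
ΔΔCt = -2.430 − 0.460 = -2.890
Fold change = 2^(−(-2.890)) = 2^2.890 = 7.4127

7.413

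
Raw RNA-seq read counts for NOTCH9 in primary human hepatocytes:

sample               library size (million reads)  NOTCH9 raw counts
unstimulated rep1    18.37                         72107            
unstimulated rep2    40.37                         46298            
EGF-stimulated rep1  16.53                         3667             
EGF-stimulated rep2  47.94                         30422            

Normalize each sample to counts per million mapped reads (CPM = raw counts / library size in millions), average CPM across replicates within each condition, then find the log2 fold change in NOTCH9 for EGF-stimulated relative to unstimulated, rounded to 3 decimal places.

-2.566

CPM(unstimulated rep1) = 72107 / 18.37 = 3925.2586
CPM(unstimulated rep2) = 46298 / 40.37 = 1146.8417
CPM(EGF-stimulated rep1) = 3667 / 16.53 = 221.8391
CPM(EGF-stimulated rep2) = 30422 / 47.94 = 634.5849
mean CPM(unstimulated) = 2536.0501; mean CPM(EGF-stimulated) = 428.2120
Fold change = 428.2120 / 2536.0501 = 0.16885
log2(0.16885) = -2.5662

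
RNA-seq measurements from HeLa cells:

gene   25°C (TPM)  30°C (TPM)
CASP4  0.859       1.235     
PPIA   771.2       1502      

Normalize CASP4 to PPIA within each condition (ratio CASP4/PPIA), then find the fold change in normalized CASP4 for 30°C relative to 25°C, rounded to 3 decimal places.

CASP4/PPIA (25°C) = 0.859 / 771.2 = 0.0011138
CASP4/PPIA (30°C) = 1.235 / 1502 = 0.00082224
Fold change = 0.00082224 / 0.0011138 = 0.7382

0.738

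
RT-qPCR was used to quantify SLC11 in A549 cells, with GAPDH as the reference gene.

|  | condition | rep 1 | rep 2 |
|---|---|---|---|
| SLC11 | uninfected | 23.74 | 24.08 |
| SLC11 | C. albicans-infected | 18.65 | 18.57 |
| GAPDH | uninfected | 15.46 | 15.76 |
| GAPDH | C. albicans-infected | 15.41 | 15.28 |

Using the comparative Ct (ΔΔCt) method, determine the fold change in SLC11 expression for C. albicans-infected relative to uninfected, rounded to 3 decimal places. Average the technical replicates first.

32.786

Mean Ct: SLC11 uninfected 23.910; SLC11 C. albicans-infected 18.610; GAPDH uninfected 15.610; GAPDH C. albicans-infected 15.345
ΔCt(uninfected) = 23.910 − 15.610 = 8.300
ΔCt(C. albicans-infected) = 18.610 − 15.345 = 3.265
ΔΔCt = 3.265 − 8.300 = -5.035
Fold change = 2^(−(-5.035)) = 2^5.035 = 32.7858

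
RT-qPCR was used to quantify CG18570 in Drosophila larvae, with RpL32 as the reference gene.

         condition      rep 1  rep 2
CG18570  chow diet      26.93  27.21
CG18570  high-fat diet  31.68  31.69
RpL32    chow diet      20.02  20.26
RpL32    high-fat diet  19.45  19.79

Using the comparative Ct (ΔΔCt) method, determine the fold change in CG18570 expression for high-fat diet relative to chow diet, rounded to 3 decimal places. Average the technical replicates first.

Mean Ct: CG18570 chow diet 27.070; CG18570 high-fat diet 31.685; RpL32 chow diet 20.140; RpL32 high-fat diet 19.620
ΔCt(chow diet) = 27.070 − 20.140 = 6.930
ΔCt(high-fat diet) = 31.685 − 19.620 = 12.065
ΔΔCt = 12.065 − 6.930 = 5.135
Fold change = 2^(−5.135) = 0.0285

0.028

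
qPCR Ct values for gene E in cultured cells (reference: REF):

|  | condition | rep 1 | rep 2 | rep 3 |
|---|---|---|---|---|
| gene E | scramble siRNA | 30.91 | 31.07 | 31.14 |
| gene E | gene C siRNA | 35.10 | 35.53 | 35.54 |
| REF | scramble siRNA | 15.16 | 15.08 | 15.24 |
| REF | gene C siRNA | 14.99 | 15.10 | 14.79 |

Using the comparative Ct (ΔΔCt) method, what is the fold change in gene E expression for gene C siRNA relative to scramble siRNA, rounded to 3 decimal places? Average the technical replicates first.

Mean Ct: gene E scramble siRNA 31.040; gene E gene C siRNA 35.390; REF scramble siRNA 15.160; REF gene C siRNA 14.960
ΔCt(scramble siRNA) = 31.040 − 15.160 = 15.880
ΔCt(gene C siRNA) = 35.390 − 14.960 = 20.430
ΔΔCt = 20.430 − 15.880 = 4.550
Fold change = 2^(−4.550) = 0.0427

0.043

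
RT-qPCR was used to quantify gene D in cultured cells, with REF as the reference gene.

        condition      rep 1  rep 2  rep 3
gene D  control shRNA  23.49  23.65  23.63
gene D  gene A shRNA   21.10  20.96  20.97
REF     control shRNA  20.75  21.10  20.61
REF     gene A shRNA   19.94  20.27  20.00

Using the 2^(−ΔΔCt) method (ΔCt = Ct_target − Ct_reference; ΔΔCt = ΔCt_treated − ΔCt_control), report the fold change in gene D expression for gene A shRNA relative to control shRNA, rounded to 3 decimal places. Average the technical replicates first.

3.555

Mean Ct: gene D control shRNA 23.590; gene D gene A shRNA 21.010; REF control shRNA 20.820; REF gene A shRNA 20.070
ΔCt(control shRNA) = 23.590 − 20.820 = 2.770
ΔCt(gene A shRNA) = 21.010 − 20.070 = 0.940
ΔΔCt = 0.940 − 2.770 = -1.830
Fold change = 2^(−(-1.830)) = 2^1.830 = 3.5554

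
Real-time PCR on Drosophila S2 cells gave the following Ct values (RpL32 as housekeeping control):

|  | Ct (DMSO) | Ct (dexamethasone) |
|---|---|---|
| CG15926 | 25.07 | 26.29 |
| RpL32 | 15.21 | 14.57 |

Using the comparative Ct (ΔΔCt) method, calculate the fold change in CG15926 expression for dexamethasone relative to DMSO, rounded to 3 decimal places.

0.275

ΔCt(DMSO) = 25.070 − 15.210 = 9.860
ΔCt(dexamethasone) = 26.290 − 14.570 = 11.720
ΔΔCt = 11.720 − 9.860 = 1.860
Fold change = 2^(−1.860) = 0.2755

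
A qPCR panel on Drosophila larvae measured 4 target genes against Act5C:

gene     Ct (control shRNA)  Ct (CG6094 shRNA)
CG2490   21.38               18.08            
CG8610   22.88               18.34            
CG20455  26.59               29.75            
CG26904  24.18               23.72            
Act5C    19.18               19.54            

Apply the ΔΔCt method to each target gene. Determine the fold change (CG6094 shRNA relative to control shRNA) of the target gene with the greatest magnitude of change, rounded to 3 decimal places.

CG2490: ΔΔCt = (18.08−19.54) − (21.38−19.18) = -1.46 − 2.20 = -3.66; fold change = 2^3.66 = 12.641
CG8610: ΔΔCt = (18.34−19.54) − (22.88−19.18) = -1.20 − 3.70 = -4.90; fold change = 2^4.90 = 29.857
CG20455: ΔΔCt = (29.75−19.54) − (26.59−19.18) = 10.21 − 7.41 = 2.80; fold change = 2^-2.80 = 0.144
CG26904: ΔΔCt = (23.72−19.54) − (24.18−19.18) = 4.18 − 5.00 = -0.82; fold change = 2^0.82 = 1.765
CG8610 has the largest |ΔΔCt| = 4.90.

29.857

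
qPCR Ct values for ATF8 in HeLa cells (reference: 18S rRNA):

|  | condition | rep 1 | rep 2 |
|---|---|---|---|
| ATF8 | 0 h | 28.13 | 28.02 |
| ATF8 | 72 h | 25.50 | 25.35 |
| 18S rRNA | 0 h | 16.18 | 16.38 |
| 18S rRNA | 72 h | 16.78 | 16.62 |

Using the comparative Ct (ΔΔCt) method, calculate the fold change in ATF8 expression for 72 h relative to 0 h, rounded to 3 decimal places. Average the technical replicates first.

Mean Ct: ATF8 0 h 28.075; ATF8 72 h 25.425; 18S rRNA 0 h 16.280; 18S rRNA 72 h 16.700
ΔCt(0 h) = 28.075 − 16.280 = 11.795
ΔCt(72 h) = 25.425 − 16.700 = 8.725
ΔΔCt = 8.725 − 11.795 = -3.070
Fold change = 2^(−(-3.070)) = 2^3.070 = 8.3977

8.398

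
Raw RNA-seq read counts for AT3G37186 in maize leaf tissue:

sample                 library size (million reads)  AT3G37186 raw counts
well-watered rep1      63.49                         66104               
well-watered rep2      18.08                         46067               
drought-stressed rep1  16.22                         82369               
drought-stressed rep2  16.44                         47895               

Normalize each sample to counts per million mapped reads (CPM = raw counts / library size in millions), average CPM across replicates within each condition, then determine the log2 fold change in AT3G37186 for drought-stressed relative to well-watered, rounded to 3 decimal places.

CPM(well-watered rep1) = 66104 / 63.49 = 1041.1718
CPM(well-watered rep2) = 46067 / 18.08 = 2547.9535
CPM(drought-stressed rep1) = 82369 / 16.22 = 5078.2367
CPM(drought-stressed rep2) = 47895 / 16.44 = 2913.3212
mean CPM(well-watered) = 1794.5627; mean CPM(drought-stressed) = 3995.7790
Fold change = 3995.7790 / 1794.5627 = 2.22660
log2(2.22660) = 1.1548

1.155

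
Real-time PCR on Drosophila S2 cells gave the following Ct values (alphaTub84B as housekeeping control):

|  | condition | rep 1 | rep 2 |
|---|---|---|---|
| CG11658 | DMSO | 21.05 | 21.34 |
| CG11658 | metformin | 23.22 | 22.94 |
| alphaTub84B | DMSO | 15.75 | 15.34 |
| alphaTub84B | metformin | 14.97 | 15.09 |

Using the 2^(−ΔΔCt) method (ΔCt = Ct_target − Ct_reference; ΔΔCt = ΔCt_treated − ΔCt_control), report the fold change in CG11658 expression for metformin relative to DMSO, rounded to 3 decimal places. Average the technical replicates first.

Mean Ct: CG11658 DMSO 21.195; CG11658 metformin 23.080; alphaTub84B DMSO 15.545; alphaTub84B metformin 15.030
ΔCt(DMSO) = 21.195 − 15.545 = 5.650
ΔCt(metformin) = 23.080 − 15.030 = 8.050
ΔΔCt = 8.050 − 5.650 = 2.400
Fold change = 2^(−2.400) = 0.1895

0.189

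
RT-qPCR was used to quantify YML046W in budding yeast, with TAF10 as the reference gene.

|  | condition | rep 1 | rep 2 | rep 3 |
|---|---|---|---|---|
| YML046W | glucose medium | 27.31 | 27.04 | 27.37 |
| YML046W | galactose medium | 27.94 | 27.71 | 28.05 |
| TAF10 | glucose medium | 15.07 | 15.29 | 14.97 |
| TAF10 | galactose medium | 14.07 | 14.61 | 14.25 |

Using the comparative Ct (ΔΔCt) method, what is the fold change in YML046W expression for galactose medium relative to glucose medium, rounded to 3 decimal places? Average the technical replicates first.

0.363

Mean Ct: YML046W glucose medium 27.240; YML046W galactose medium 27.900; TAF10 glucose medium 15.110; TAF10 galactose medium 14.310
ΔCt(glucose medium) = 27.240 − 15.110 = 12.130
ΔCt(galactose medium) = 27.900 − 14.310 = 13.590
ΔΔCt = 13.590 − 12.130 = 1.460
Fold change = 2^(−1.460) = 0.3635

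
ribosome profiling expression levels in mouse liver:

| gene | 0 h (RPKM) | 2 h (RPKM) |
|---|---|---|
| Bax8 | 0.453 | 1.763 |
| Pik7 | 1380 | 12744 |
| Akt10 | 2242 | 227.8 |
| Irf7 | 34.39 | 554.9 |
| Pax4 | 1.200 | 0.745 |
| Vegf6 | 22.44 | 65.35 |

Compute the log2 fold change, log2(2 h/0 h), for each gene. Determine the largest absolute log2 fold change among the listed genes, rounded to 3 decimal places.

4.012

log2(1.763/0.453) = 1.960  (Bax8)
log2(12744/1380) = 3.207  (Pik7)
log2(227.8/2242) = -3.299  (Akt10)
log2(554.9/34.39) = 4.012  (Irf7)
log2(0.745/1.200) = -0.688  (Pax4)
log2(65.35/22.44) = 1.542  (Vegf6)
The largest magnitude belongs to Irf7.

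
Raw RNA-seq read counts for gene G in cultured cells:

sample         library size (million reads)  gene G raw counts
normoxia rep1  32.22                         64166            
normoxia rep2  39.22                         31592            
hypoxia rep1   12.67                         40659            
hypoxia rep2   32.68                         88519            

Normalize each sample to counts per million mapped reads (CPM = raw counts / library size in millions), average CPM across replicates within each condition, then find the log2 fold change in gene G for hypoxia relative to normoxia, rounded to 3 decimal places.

CPM(normoxia rep1) = 64166 / 32.22 = 1991.4960
CPM(normoxia rep2) = 31592 / 39.22 = 805.5074
CPM(hypoxia rep1) = 40659 / 12.67 = 3209.0766
CPM(hypoxia rep2) = 88519 / 32.68 = 2708.6597
mean CPM(normoxia) = 1398.5017; mean CPM(hypoxia) = 2958.8681
Fold change = 2958.8681 / 1398.5017 = 2.11574
log2(2.11574) = 1.0812

1.081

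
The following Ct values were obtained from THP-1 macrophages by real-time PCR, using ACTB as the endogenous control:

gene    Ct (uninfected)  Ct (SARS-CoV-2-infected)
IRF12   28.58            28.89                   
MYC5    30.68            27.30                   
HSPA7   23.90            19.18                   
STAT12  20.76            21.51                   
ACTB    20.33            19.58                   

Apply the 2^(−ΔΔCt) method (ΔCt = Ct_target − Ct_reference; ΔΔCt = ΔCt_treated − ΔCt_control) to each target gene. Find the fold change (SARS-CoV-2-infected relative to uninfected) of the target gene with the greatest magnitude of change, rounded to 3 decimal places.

15.671

IRF12: ΔΔCt = (28.89−19.58) − (28.58−20.33) = 9.31 − 8.25 = 1.06; fold change = 2^-1.06 = 0.480
MYC5: ΔΔCt = (27.30−19.58) − (30.68−20.33) = 7.72 − 10.35 = -2.63; fold change = 2^2.63 = 6.190
HSPA7: ΔΔCt = (19.18−19.58) − (23.90−20.33) = -0.40 − 3.57 = -3.97; fold change = 2^3.97 = 15.671
STAT12: ΔΔCt = (21.51−19.58) − (20.76−20.33) = 1.93 − 0.43 = 1.50; fold change = 2^-1.50 = 0.354
HSPA7 has the largest |ΔΔCt| = 3.97.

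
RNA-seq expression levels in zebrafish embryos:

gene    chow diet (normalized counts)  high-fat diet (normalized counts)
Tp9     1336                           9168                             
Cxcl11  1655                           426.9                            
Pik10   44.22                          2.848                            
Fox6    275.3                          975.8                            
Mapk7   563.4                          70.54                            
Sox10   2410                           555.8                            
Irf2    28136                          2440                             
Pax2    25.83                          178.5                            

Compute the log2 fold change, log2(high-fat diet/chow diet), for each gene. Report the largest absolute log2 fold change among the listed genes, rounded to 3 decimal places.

3.957

log2(9168/1336) = 2.779  (Tp9)
log2(426.9/1655) = -1.955  (Cxcl11)
log2(2.848/44.22) = -3.957  (Pik10)
log2(975.8/275.3) = 1.826  (Fox6)
log2(70.54/563.4) = -2.998  (Mapk7)
log2(555.8/2410) = -2.116  (Sox10)
log2(2440/28136) = -3.527  (Irf2)
log2(178.5/25.83) = 2.789  (Pax2)
The largest magnitude belongs to Pik10.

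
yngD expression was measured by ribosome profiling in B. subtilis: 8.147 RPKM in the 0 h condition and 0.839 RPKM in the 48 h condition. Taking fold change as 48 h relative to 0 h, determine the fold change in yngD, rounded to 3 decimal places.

Fold change = 0.839 / 8.147 = 0.1030
yngD is downregulated.

0.103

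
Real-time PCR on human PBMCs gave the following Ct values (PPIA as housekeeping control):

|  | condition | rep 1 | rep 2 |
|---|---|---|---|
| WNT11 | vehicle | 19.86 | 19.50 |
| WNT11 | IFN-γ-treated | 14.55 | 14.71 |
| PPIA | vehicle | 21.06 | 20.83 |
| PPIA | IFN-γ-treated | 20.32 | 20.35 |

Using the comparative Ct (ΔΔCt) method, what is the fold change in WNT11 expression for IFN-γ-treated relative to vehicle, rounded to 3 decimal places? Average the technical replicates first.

21.706

Mean Ct: WNT11 vehicle 19.680; WNT11 IFN-γ-treated 14.630; PPIA vehicle 20.945; PPIA IFN-γ-treated 20.335
ΔCt(vehicle) = 19.680 − 20.945 = -1.265
ΔCt(IFN-γ-treated) = 14.630 − 20.335 = -5.705
ΔΔCt = -5.705 − (-1.265) = -4.440
Fold change = 2^(−(-4.440)) = 2^4.440 = 21.7057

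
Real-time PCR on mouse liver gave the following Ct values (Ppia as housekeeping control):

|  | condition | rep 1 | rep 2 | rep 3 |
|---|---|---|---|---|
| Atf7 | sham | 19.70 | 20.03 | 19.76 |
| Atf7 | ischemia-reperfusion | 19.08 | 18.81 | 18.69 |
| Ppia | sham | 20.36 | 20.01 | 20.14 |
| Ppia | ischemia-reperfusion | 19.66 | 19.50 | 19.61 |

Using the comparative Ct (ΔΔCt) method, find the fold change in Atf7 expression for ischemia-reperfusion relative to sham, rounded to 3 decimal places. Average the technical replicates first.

Mean Ct: Atf7 sham 19.830; Atf7 ischemia-reperfusion 18.860; Ppia sham 20.170; Ppia ischemia-reperfusion 19.590
ΔCt(sham) = 19.830 − 20.170 = -0.340
ΔCt(ischemia-reperfusion) = 18.860 − 19.590 = -0.730
ΔΔCt = -0.730 − (-0.340) = -0.390
Fold change = 2^(−(-0.390)) = 2^0.390 = 1.3104

1.310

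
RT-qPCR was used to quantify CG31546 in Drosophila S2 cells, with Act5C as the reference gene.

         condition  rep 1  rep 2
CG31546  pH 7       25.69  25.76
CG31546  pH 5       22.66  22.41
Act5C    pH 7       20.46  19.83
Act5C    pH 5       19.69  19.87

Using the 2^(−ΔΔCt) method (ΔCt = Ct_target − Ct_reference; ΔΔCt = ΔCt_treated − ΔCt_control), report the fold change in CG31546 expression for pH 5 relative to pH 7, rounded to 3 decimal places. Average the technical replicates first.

7.086

Mean Ct: CG31546 pH 7 25.725; CG31546 pH 5 22.535; Act5C pH 7 20.145; Act5C pH 5 19.780
ΔCt(pH 7) = 25.725 − 20.145 = 5.580
ΔCt(pH 5) = 22.535 − 19.780 = 2.755
ΔΔCt = 2.755 − 5.580 = -2.825
Fold change = 2^(−(-2.825)) = 2^2.825 = 7.0861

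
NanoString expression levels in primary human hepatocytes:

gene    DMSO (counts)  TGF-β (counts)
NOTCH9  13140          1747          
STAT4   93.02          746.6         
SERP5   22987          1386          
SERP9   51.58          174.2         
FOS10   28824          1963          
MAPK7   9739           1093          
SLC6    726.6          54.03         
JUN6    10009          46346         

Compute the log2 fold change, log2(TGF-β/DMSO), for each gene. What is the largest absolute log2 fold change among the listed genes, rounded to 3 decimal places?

log2(1747/13140) = -2.911  (NOTCH9)
log2(746.6/93.02) = 3.005  (STAT4)
log2(1386/22987) = -4.052  (SERP5)
log2(174.2/51.58) = 1.756  (SERP9)
log2(1963/28824) = -3.876  (FOS10)
log2(1093/9739) = -3.155  (MAPK7)
log2(54.03/726.6) = -3.749  (SLC6)
log2(46346/10009) = 2.211  (JUN6)
The largest magnitude belongs to SERP5.

4.052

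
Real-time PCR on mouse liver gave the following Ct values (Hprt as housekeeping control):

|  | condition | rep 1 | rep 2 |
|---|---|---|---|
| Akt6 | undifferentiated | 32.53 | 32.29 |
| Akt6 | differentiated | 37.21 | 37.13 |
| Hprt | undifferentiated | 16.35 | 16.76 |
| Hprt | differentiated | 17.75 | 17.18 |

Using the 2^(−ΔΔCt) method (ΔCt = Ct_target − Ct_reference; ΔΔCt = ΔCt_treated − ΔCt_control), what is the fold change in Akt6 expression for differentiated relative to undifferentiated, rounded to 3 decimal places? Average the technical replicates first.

0.069

Mean Ct: Akt6 undifferentiated 32.410; Akt6 differentiated 37.170; Hprt undifferentiated 16.555; Hprt differentiated 17.465
ΔCt(undifferentiated) = 32.410 − 16.555 = 15.855
ΔCt(differentiated) = 37.170 − 17.465 = 19.705
ΔΔCt = 19.705 − 15.855 = 3.850
Fold change = 2^(−3.850) = 0.0693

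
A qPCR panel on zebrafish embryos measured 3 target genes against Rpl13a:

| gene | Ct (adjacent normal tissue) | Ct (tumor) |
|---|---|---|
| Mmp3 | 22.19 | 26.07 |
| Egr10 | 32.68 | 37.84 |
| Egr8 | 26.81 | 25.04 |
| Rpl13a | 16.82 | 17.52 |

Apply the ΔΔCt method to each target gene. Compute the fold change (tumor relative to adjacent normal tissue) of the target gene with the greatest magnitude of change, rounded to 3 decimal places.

0.045

Mmp3: ΔΔCt = (26.07−17.52) − (22.19−16.82) = 8.55 − 5.37 = 3.18; fold change = 2^-3.18 = 0.110
Egr10: ΔΔCt = (37.84−17.52) − (32.68−16.82) = 20.32 − 15.86 = 4.46; fold change = 2^-4.46 = 0.045
Egr8: ΔΔCt = (25.04−17.52) − (26.81−16.82) = 7.52 − 9.99 = -2.47; fold change = 2^2.47 = 5.540
Egr10 has the largest |ΔΔCt| = 4.46.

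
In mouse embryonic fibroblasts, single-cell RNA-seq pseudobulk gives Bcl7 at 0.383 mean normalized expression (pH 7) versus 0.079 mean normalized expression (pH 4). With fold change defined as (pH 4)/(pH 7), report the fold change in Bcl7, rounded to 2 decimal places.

Fold change = 0.079 / 0.383 = 0.206
Bcl7 is downregulated.

0.21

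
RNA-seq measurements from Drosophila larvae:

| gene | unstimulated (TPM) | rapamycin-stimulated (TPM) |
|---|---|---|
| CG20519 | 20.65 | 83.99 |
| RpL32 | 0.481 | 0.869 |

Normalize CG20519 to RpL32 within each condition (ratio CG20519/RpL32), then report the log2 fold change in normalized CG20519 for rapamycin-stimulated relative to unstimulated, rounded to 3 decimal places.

CG20519/RpL32 (unstimulated) = 20.65 / 0.481 = 42.931
CG20519/RpL32 (rapamycin-stimulated) = 83.99 / 0.869 = 96.651
Fold change = 96.651 / 42.931 = 2.2513
log2(2.2513) = 1.1708

1.171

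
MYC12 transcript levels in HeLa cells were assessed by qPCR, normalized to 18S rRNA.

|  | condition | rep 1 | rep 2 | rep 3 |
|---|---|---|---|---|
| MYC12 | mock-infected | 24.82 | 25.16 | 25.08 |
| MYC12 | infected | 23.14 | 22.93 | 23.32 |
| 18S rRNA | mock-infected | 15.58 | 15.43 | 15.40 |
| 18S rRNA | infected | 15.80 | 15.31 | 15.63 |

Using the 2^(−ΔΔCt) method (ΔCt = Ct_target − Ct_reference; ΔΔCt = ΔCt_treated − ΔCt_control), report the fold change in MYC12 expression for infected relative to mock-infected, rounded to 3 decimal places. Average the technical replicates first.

Mean Ct: MYC12 mock-infected 25.020; MYC12 infected 23.130; 18S rRNA mock-infected 15.470; 18S rRNA infected 15.580
ΔCt(mock-infected) = 25.020 − 15.470 = 9.550
ΔCt(infected) = 23.130 − 15.580 = 7.550
ΔΔCt = 7.550 − 9.550 = -2.000
Fold change = 2^(−(-2.000)) = 2^2.000 = 4.0000

4.000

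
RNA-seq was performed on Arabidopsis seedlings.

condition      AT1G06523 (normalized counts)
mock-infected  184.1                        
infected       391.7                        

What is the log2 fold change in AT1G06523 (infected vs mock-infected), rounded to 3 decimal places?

1.089

Fold change = 391.7 / 184.1 = 2.1276
log2(2.1276) = 1.0893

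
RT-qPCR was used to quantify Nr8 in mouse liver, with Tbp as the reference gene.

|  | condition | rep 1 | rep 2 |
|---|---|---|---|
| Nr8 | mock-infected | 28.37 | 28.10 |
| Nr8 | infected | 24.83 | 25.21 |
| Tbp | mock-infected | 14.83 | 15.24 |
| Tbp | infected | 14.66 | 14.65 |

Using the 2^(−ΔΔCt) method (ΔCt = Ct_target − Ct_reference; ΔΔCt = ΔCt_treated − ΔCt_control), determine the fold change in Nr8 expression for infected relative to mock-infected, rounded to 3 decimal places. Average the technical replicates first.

Mean Ct: Nr8 mock-infected 28.235; Nr8 infected 25.020; Tbp mock-infected 15.035; Tbp infected 14.655
ΔCt(mock-infected) = 28.235 − 15.035 = 13.200
ΔCt(infected) = 25.020 − 14.655 = 10.365
ΔΔCt = 10.365 − 13.200 = -2.835
Fold change = 2^(−(-2.835)) = 2^2.835 = 7.1354

7.135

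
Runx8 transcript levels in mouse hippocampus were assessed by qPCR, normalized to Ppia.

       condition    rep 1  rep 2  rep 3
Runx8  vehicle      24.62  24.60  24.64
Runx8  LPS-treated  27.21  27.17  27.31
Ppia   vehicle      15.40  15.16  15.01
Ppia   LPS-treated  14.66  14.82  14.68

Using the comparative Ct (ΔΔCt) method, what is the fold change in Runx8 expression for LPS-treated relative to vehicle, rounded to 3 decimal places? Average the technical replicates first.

Mean Ct: Runx8 vehicle 24.620; Runx8 LPS-treated 27.230; Ppia vehicle 15.190; Ppia LPS-treated 14.720
ΔCt(vehicle) = 24.620 − 15.190 = 9.430
ΔCt(LPS-treated) = 27.230 − 14.720 = 12.510
ΔΔCt = 12.510 − 9.430 = 3.080
Fold change = 2^(−3.080) = 0.1183

0.118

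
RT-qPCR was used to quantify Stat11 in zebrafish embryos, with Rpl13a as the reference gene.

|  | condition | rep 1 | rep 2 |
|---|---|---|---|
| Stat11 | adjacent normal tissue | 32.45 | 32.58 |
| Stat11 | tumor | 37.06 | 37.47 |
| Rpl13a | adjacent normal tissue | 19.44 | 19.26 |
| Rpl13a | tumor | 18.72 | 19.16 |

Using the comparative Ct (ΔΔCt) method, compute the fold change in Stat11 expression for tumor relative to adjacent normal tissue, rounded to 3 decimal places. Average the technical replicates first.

0.028

Mean Ct: Stat11 adjacent normal tissue 32.515; Stat11 tumor 37.265; Rpl13a adjacent normal tissue 19.350; Rpl13a tumor 18.940
ΔCt(adjacent normal tissue) = 32.515 − 19.350 = 13.165
ΔCt(tumor) = 37.265 − 18.940 = 18.325
ΔΔCt = 18.325 − 13.165 = 5.160
Fold change = 2^(−5.160) = 0.0280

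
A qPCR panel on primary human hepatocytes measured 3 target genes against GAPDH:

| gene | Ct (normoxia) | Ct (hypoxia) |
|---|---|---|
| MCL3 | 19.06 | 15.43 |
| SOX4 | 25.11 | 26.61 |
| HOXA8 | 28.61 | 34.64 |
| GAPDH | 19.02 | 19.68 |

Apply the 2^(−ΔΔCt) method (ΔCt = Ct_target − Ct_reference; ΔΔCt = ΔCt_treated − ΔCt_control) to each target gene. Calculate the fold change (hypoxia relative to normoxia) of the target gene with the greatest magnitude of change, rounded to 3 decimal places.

MCL3: ΔΔCt = (15.43−19.68) − (19.06−19.02) = -4.25 − 0.04 = -4.29; fold change = 2^4.29 = 19.562
SOX4: ΔΔCt = (26.61−19.68) − (25.11−19.02) = 6.93 − 6.09 = 0.84; fold change = 2^-0.84 = 0.559
HOXA8: ΔΔCt = (34.64−19.68) − (28.61−19.02) = 14.96 − 9.59 = 5.37; fold change = 2^-5.37 = 0.024
HOXA8 has the largest |ΔΔCt| = 5.37.

0.024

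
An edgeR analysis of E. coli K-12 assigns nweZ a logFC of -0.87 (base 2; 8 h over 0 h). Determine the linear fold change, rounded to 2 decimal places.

Fold change = 2^(-0.87) = 0.547

0.55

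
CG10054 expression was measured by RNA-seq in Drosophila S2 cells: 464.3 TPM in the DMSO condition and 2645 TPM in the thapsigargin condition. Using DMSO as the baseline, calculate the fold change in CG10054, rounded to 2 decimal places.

5.70

Fold change = 2645 / 464.3 = 5.697
CG10054 is upregulated.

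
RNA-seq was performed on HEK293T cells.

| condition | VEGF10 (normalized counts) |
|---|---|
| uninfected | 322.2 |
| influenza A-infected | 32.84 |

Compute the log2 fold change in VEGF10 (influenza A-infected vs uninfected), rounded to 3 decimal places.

-3.294

Fold change = 32.84 / 322.2 = 0.1019
log2(0.1019) = -3.2944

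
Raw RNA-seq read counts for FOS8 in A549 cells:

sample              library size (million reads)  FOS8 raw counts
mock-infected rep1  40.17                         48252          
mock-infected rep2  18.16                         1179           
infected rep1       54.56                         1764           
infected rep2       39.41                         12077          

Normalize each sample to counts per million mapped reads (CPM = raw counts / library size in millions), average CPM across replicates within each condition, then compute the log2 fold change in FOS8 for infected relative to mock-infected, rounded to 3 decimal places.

CPM(mock-infected rep1) = 48252 / 40.17 = 1201.1949
CPM(mock-infected rep2) = 1179 / 18.16 = 64.9229
CPM(infected rep1) = 1764 / 54.56 = 32.3314
CPM(infected rep2) = 12077 / 39.41 = 306.4451
mean CPM(mock-infected) = 633.0589; mean CPM(infected) = 169.3882
Fold change = 169.3882 / 633.0589 = 0.26757
log2(0.26757) = -1.9020

-1.902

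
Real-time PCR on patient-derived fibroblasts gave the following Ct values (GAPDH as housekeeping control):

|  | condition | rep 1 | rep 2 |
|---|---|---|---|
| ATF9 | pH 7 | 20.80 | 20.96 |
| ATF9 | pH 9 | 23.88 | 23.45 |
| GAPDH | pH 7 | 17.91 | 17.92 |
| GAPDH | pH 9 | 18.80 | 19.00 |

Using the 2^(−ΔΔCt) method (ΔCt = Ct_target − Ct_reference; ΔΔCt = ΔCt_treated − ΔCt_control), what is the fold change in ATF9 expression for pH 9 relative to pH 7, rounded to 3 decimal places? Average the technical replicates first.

0.287

Mean Ct: ATF9 pH 7 20.880; ATF9 pH 9 23.665; GAPDH pH 7 17.915; GAPDH pH 9 18.900
ΔCt(pH 7) = 20.880 − 17.915 = 2.965
ΔCt(pH 9) = 23.665 − 18.900 = 4.765
ΔΔCt = 4.765 − 2.965 = 1.800
Fold change = 2^(−1.800) = 0.2872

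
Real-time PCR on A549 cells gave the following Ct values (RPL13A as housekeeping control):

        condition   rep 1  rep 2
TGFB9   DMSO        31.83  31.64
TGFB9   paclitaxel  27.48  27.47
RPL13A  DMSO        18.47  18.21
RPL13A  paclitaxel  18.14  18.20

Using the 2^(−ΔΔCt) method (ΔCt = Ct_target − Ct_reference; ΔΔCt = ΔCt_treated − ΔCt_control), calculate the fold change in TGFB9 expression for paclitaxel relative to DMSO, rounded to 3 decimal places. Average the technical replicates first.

17.030

Mean Ct: TGFB9 DMSO 31.735; TGFB9 paclitaxel 27.475; RPL13A DMSO 18.340; RPL13A paclitaxel 18.170
ΔCt(DMSO) = 31.735 − 18.340 = 13.395
ΔCt(paclitaxel) = 27.475 − 18.170 = 9.305
ΔΔCt = 9.305 − 13.395 = -4.090
Fold change = 2^(−(-4.090)) = 2^4.090 = 17.0299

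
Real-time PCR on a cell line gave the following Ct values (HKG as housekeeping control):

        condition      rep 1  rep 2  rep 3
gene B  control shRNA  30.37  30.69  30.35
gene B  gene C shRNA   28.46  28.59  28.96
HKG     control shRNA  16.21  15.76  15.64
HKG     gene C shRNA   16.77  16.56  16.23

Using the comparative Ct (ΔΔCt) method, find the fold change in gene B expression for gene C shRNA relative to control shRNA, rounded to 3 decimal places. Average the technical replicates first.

5.464

Mean Ct: gene B control shRNA 30.470; gene B gene C shRNA 28.670; HKG control shRNA 15.870; HKG gene C shRNA 16.520
ΔCt(control shRNA) = 30.470 − 15.870 = 14.600
ΔCt(gene C shRNA) = 28.670 − 16.520 = 12.150
ΔΔCt = 12.150 − 14.600 = -2.450
Fold change = 2^(−(-2.450)) = 2^2.450 = 5.4642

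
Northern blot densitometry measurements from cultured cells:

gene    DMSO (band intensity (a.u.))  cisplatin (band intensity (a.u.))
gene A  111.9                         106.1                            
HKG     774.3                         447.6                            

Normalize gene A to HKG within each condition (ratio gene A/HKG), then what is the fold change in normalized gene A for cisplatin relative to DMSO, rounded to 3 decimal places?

1.640

gene A/HKG (DMSO) = 111.9 / 774.3 = 0.14452
gene A/HKG (cisplatin) = 106.1 / 447.6 = 0.23704
Fold change = 0.23704 / 0.14452 = 1.6402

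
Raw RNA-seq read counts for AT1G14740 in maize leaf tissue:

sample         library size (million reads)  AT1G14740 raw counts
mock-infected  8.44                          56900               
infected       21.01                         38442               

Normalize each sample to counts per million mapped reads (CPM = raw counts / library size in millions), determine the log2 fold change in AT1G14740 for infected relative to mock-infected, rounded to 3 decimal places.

CPM(mock-infected) = 56900 / 8.44 = 6741.7062
CPM(infected) = 38442 / 21.01 = 1829.7001
Fold change = 1829.7001 / 6741.7062 = 0.27140
log2(0.27140) = -1.8815

-1.882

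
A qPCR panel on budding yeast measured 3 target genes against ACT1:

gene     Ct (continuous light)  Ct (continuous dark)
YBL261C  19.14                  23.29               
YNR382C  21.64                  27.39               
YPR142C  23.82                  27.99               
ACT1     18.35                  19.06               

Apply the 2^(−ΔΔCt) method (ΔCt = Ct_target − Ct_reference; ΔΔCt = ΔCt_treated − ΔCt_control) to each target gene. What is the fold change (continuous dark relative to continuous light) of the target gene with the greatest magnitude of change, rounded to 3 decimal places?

YBL261C: ΔΔCt = (23.29−19.06) − (19.14−18.35) = 4.23 − 0.79 = 3.44; fold change = 2^-3.44 = 0.092
YNR382C: ΔΔCt = (27.39−19.06) − (21.64−18.35) = 8.33 − 3.29 = 5.04; fold change = 2^-5.04 = 0.030
YPR142C: ΔΔCt = (27.99−19.06) − (23.82−18.35) = 8.93 − 5.47 = 3.46; fold change = 2^-3.46 = 0.091
YNR382C has the largest |ΔΔCt| = 5.04.

0.030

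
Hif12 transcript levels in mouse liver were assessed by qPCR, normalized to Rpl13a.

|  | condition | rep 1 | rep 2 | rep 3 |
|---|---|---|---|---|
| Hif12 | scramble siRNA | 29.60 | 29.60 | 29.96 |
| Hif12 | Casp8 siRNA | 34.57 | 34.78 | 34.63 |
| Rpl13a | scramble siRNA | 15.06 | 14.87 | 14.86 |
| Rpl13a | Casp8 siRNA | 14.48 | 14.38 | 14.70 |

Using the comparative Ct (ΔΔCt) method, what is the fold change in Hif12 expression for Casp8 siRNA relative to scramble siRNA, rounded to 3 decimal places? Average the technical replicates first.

Mean Ct: Hif12 scramble siRNA 29.720; Hif12 Casp8 siRNA 34.660; Rpl13a scramble siRNA 14.930; Rpl13a Casp8 siRNA 14.520
ΔCt(scramble siRNA) = 29.720 − 14.930 = 14.790
ΔCt(Casp8 siRNA) = 34.660 − 14.520 = 20.140
ΔΔCt = 20.140 − 14.790 = 5.350
Fold change = 2^(−5.350) = 0.0245

0.025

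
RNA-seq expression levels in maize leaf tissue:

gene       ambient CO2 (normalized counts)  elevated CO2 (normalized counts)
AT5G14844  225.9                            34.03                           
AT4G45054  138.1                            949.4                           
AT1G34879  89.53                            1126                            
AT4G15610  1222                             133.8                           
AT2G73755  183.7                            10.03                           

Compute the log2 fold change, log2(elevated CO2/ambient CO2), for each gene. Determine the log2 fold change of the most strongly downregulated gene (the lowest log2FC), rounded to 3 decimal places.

-4.195

log2(34.03/225.9) = -2.731  (AT5G14844)
log2(949.4/138.1) = 2.781  (AT4G45054)
log2(1126/89.53) = 3.653  (AT1G34879)
log2(133.8/1222) = -3.191  (AT4G15610)
log2(10.03/183.7) = -4.195  (AT2G73755)
AT2G73755 is most strongly downregulated.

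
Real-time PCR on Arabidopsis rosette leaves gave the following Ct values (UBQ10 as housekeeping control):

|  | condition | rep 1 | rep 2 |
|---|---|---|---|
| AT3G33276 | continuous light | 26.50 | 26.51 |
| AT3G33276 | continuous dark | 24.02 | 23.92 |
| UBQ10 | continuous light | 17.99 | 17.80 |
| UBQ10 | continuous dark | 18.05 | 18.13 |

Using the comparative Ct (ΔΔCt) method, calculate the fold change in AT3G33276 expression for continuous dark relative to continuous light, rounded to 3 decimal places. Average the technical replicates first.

6.635

Mean Ct: AT3G33276 continuous light 26.505; AT3G33276 continuous dark 23.970; UBQ10 continuous light 17.895; UBQ10 continuous dark 18.090
ΔCt(continuous light) = 26.505 − 17.895 = 8.610
ΔCt(continuous dark) = 23.970 − 18.090 = 5.880
ΔΔCt = 5.880 − 8.610 = -2.730
Fold change = 2^(−(-2.730)) = 2^2.730 = 6.6346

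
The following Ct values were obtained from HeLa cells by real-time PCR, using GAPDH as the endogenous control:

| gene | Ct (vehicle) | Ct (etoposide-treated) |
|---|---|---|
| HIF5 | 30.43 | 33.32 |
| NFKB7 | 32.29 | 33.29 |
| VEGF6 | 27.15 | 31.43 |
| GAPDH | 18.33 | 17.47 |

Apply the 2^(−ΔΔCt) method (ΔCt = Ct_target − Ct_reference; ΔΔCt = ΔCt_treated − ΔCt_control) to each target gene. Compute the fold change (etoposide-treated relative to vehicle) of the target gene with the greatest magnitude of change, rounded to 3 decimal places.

0.028

HIF5: ΔΔCt = (33.32−17.47) − (30.43−18.33) = 15.85 − 12.10 = 3.75; fold change = 2^-3.75 = 0.074
NFKB7: ΔΔCt = (33.29−17.47) − (32.29−18.33) = 15.82 − 13.96 = 1.86; fold change = 2^-1.86 = 0.275
VEGF6: ΔΔCt = (31.43−17.47) − (27.15−18.33) = 13.96 − 8.82 = 5.14; fold change = 2^-5.14 = 0.028
VEGF6 has the largest |ΔΔCt| = 5.14.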